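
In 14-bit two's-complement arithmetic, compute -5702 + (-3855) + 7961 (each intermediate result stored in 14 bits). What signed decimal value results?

-5702 + (-3855) = -9557 → wraps to 6827 (01101010101011)
6827 + 7961 = 14788 → wraps to -1596 (11100111000100)

-1596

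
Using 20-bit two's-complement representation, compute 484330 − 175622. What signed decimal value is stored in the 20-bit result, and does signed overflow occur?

308708; no overflow

484330 → 01110110001111101010
175622 → 00101010111000000110
Subtract via negate-and-add: invert 00101010111000000110 + 1 = 11010101000111111010 (i.e. -175622).
  01110110001111101010
+ 11010101000111111010
= 01001011010111100100  (discard carry-out 1)
Result 01001011010111100100: MSB = 0 → value 308708.
Addends (after negating the subtrahend) have opposite signs, so signed overflow cannot occur.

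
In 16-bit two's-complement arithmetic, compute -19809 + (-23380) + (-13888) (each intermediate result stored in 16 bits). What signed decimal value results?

-19809 + (-23380) = -43189 → wraps to 22347 (0101011101001011)
22347 + (-13888) = 8459 (0010000100001011)

8459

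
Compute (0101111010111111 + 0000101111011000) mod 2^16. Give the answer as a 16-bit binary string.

0110101010010111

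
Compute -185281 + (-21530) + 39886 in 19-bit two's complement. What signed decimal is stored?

-166925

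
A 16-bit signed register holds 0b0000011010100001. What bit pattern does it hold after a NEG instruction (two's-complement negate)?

Invert: 1111100101011110. Add 1: 1111100101011111.
Check: 0000011010100001 = 1697, 1111100101011111 = -1697.

1111100101011111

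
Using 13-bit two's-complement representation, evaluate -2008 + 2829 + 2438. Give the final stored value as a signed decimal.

-2008 + 2829 = 821 (0001100110101)
821 + 2438 = 3259 (0110010111011)

3259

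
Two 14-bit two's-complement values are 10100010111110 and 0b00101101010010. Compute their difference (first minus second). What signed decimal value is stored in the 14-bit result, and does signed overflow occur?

10100010111110 = -5954 (signed)
0b00101101010010 → 00101101010010 = 2898 (signed)
Subtract via negate-and-add: invert 00101101010010 + 1 = 11010010101110 (i.e. -2898).
  10100010111110
+ 11010010101110
= 01110101101100  (discard carry-out 1)
Result 01110101101100: MSB = 0 → value 7532.
Both addends (after negating the subtrahend) are negative but the stored result is non-negative: signed overflow. The true value -5954 − 2898 = -8852 lies outside [-8192, 8191].

7532; overflow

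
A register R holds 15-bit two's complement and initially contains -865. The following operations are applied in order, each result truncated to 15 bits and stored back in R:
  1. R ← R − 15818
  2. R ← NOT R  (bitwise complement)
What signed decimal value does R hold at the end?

Start: R = -865 = 111110010011111.
R = -865 − 15818 = -16683; wraps to 16085 = 011111011010101
R = NOT 011111011010101 = 100000100101010 = -16086

-16086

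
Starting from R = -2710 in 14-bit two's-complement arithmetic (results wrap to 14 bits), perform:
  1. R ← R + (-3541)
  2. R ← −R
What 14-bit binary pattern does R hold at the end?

01100001101011

Start: R = -2710 = 11010101101010.
R = -2710 + (-3541) = -6251 = 10011110010101
R = −(-6251) = 6251 = 01100001101011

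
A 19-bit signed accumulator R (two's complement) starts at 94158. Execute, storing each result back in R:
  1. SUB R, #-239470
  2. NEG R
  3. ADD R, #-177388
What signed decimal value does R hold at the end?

Start: R = 94158 = 0010110111111001110.
R = 94158 − (-239470) = 333628; wraps to -190660 = 1010001011100111100
R = −(-190660) = 190660 = 0101110100011000100
R = 190660 + (-177388) = 13272 = 0000011001111011000

13272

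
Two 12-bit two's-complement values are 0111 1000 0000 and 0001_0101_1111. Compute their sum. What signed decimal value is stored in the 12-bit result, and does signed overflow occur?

0111 1000 0000 → 011110000000 = 1920 (signed)
0001_0101_1111 → 000101011111 = 351 (signed)
  011110000000
+ 000101011111
= 100011011111
Result 100011011111: MSB = 1 → 2271 − 4096 = -1825.
Both addends are non-negative but the stored result is negative: signed overflow. The true value 1920 + 351 = 2271 lies outside [-2048, 2047].

-1825; overflow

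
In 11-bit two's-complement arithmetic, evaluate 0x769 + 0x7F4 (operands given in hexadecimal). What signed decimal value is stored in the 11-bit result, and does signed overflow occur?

-163; no overflow

0x769 = 11101101001 = -151 (signed)
0x7F4 = 11111110100 = -12 (signed)
  11101101001
+ 11111110100
= 11101011101  (discard carry-out 1)
Result 11101011101: MSB = 1 → 1885 − 2048 = -163.
Both addends are negative and so is the stored result: no signed overflow.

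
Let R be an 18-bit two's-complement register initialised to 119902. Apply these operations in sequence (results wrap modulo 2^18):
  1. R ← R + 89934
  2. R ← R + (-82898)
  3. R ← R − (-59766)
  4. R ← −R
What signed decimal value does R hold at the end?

75440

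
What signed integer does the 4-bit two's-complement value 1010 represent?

MSB is 1, so the value is negative.
Unsigned reading: 10. Subtract 2^4 = 16: 10 − 16 = -6.

-6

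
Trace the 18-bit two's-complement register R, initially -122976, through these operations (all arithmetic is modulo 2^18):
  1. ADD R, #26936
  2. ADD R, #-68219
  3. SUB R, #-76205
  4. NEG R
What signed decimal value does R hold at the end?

88054

Start: R = -122976 = 100001111110100000.
R = -122976 + 26936 = -96040 = 101000100011011000
R = -96040 + (-68219) = -164259; wraps to 97885 = 010111111001011101
R = 97885 − (-76205) = 174090; wraps to -88054 = 101010100000001010
R = −(-88054) = 88054 = 010101011111110110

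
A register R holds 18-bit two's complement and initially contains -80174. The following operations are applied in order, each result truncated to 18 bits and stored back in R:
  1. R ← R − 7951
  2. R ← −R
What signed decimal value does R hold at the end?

Start: R = -80174 = 101100011011010010.
R = -80174 − 7951 = -88125 = 101010011111000011
R = −(-88125) = 88125 = 010101100000111101

88125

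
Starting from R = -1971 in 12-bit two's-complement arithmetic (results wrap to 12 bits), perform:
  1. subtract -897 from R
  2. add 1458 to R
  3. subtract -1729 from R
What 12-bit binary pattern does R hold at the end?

Start: R = -1971 = 100001001101.
R = -1971 − (-897) = -1074 = 101111001110
R = -1074 + 1458 = 384 = 000110000000
R = 384 − (-1729) = 2113; wraps to -1983 = 100001000001

100001000001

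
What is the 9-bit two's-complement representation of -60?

|-60| = 60 = 000111100 in 9 bits.
Invert the bits: 111000011. Add 1: 111000100.

111000100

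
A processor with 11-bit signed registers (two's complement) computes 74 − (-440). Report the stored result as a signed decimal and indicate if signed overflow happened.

514; no overflow

74 → 00001001010
-440 → 11001001000
Subtract via negate-and-add: invert 11001001000 + 1 = 00110111000 (i.e. 440).
  00001001010
+ 00110111000
= 01000000010
Result 01000000010: MSB = 0 → value 514.
Both addends (after negating the subtrahend) are non-negative and so is the stored result: no signed overflow.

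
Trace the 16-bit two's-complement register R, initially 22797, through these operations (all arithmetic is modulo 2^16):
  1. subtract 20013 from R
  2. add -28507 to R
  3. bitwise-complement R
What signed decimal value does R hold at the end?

25722

Start: R = 22797 = 0101100100001101.
R = 22797 − 20013 = 2784 = 0000101011100000
R = 2784 + (-28507) = -25723 = 1001101110000101
R = NOT 1001101110000101 = 0110010001111010 = 25722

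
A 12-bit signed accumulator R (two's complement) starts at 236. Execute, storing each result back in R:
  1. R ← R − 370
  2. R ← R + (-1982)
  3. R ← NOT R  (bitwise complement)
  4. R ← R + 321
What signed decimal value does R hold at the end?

-1660

Start: R = 236 = 000011101100.
R = 236 − 370 = -134 = 111101111010
R = -134 + (-1982) = -2116; wraps to 1980 = 011110111100
R = NOT 011110111100 = 100001000011 = -1981
R = -1981 + 321 = -1660 = 100110000100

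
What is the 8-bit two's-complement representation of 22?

00010110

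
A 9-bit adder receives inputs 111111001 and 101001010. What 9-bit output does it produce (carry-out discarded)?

101000011

  111111001
+ 101001010
= 101000011  (discard carry-out 1)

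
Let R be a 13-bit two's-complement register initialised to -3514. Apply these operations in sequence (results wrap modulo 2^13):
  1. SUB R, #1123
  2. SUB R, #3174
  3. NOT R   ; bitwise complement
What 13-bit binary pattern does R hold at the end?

1111010000010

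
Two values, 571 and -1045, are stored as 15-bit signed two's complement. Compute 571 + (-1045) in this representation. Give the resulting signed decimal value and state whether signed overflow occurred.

-474; no overflow

571 → 000001000111011
-1045 → 111101111101011
  000001000111011
+ 111101111101011
= 111111000100110
Result 111111000100110: MSB = 1 → 32294 − 32768 = -474.
Addends have opposite signs, so signed overflow cannot occur.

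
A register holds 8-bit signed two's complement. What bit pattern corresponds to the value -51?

|-51| = 51 = 00110011 in 8 bits.
Invert the bits: 11001100. Add 1: 11001101.
Check: 11001101 reads as 205 − 256 = -51.

11001101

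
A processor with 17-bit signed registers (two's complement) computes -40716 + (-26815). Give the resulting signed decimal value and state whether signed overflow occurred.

-40716 → 10110000011110100
-26815 → 11001011101000001
  10110000011110100
+ 11001011101000001
= 01111100000110101  (discard carry-out 1)
Result 01111100000110101: MSB = 0 → value 63541.
Both addends are negative but the stored result is non-negative: signed overflow. The true value -40716 + (-26815) = -67531 lies outside [-65536, 65535].

63541; overflow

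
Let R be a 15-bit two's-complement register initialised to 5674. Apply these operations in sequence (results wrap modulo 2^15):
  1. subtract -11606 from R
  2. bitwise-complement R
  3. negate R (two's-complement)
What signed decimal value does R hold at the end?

-15487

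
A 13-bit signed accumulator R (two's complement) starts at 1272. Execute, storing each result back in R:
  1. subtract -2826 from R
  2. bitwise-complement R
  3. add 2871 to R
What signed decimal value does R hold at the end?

-1228

Start: R = 1272 = 0010011111000.
R = 1272 − (-2826) = 4098; wraps to -4094 = 1000000000010
R = NOT 1000000000010 = 0111111111101 = 4093
R = 4093 + 2871 = 6964; wraps to -1228 = 1101100110100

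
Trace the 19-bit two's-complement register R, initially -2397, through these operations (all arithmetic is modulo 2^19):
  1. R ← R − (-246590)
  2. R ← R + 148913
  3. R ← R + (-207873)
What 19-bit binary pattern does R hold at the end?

Start: R = -2397 = 1111111011010100011.
R = -2397 − (-246590) = 244193 = 0111011100111100001
R = 244193 + 148913 = 393106; wraps to -131182 = 1011111111110010010
R = -131182 + (-207873) = -339055; wraps to 185233 = 0101101001110010001

0101101001110010001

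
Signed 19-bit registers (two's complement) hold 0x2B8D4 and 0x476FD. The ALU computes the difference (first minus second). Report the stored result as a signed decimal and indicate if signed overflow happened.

0x2B8D4 = 0101011100011010100 = 178388 (signed)
0x476FD = 1000111011011111101 = -231683 (signed)
Subtract via negate-and-add: invert 1000111011011111101 + 1 = 0111000100100000011 (i.e. 231683).
  0101011100011010100
+ 0111000100100000011
= 1100100000111010111
Result 1100100000111010111: MSB = 1 → 410071 − 524288 = -114217.
Both addends (after negating the subtrahend) are non-negative but the stored result is negative: signed overflow. The true value 178388 − (-231683) = 410071 lies outside [-262144, 262143].

-114217; overflow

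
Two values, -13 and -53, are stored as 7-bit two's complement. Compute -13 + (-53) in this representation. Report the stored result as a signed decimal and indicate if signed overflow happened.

62; overflow

-13 → 1110011
-53 → 1001011
  1110011
+ 1001011
= 0111110  (discard carry-out 1)
Result 0111110: MSB = 0 → value 62.
Both addends are negative but the stored result is non-negative: signed overflow. The true value -13 + (-53) = -66 lies outside [-64, 63].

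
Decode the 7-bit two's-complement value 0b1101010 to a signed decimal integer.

MSB is 1, so the value is negative.
Invert: 0010101. Add 1: 0010110 = 22. So the value is −22.

-22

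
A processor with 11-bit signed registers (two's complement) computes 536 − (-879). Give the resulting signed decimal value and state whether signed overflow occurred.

536 → 01000011000
-879 → 10010010001
Subtract via negate-and-add: invert 10010010001 + 1 = 01101101111 (i.e. 879).
  01000011000
+ 01101101111
= 10110000111
Result 10110000111: MSB = 1 → 1415 − 2048 = -633.
Both addends (after negating the subtrahend) are non-negative but the stored result is negative: signed overflow. The true value 536 − (-879) = 1415 lies outside [-1024, 1023].

-633; overflow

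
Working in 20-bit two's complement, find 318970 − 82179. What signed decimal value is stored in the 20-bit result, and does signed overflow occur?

318970 → 01001101110111111010
82179 → 00010100000100000011
Subtract via negate-and-add: invert 00010100000100000011 + 1 = 11101011111011111101 (i.e. -82179).
  01001101110111111010
+ 11101011111011111101
= 00111001110011110111  (discard carry-out 1)
Result 00111001110011110111: MSB = 0 → value 236791.
Addends (after negating the subtrahend) have opposite signs, so signed overflow cannot occur.

236791; no overflow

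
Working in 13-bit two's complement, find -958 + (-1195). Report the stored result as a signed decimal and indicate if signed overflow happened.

-2153; no overflow

-958 → 1110001000010
-1195 → 1101101010101
  1110001000010
+ 1101101010101
= 1011110010111  (discard carry-out 1)
Result 1011110010111: MSB = 1 → 6039 − 8192 = -2153.
Both addends are negative and so is the stored result: no signed overflow.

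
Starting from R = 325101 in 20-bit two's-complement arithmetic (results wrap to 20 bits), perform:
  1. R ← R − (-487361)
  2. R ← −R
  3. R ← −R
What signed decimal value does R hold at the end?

Start: R = 325101 = 01001111010111101101.
R = 325101 − (-487361) = 812462; wraps to -236114 = 11000110010110101110
R = −(-236114) = 236114 = 00111001101001010010
R = −(236114) = -236114 = 11000110010110101110

-236114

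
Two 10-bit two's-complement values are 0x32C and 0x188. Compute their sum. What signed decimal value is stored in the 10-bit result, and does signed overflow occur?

180; no overflow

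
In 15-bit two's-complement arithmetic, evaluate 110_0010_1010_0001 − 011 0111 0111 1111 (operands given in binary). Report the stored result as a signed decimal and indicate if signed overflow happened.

110_0010_1010_0001 → 110001010100001 = -7519 (signed)
011 0111 0111 1111 → 011011101111111 = 14207 (signed)
Subtract via negate-and-add: invert 011011101111111 + 1 = 100100010000001 (i.e. -14207).
  110001010100001
+ 100100010000001
= 010101100100010  (discard carry-out 1)
Result 010101100100010: MSB = 0 → value 11042.
Both addends (after negating the subtrahend) are negative but the stored result is non-negative: signed overflow. The true value -7519 − 14207 = -21726 lies outside [-16384, 16383].

11042; overflow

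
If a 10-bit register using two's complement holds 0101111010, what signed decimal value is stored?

MSB is 0, so the value is non-negative: 0101111010 = 378.

378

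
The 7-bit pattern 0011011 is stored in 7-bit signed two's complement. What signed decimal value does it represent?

27

MSB is 0, so the value is non-negative: 0011011 = 27.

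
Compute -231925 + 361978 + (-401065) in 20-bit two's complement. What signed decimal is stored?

-271012

-231925 + 361978 = 130053 (00011111110000000101)
130053 + (-401065) = -271012 (10111101110101011100)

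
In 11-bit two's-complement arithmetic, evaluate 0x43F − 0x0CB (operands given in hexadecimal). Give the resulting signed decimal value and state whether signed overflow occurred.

0x43F = 10000111111 = -961 (signed)
0x0CB = 00011001011 = 203 (signed)
Subtract via negate-and-add: invert 00011001011 + 1 = 11100110101 (i.e. -203).
  10000111111
+ 11100110101
= 01101110100  (discard carry-out 1)
Result 01101110100: MSB = 0 → value 884.
Both addends (after negating the subtrahend) are negative but the stored result is non-negative: signed overflow. The true value -961 − 203 = -1164 lies outside [-1024, 1023].

884; overflow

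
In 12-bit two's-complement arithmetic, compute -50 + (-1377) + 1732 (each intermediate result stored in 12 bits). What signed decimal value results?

305

-50 + (-1377) = -1427 (101001101101)
-1427 + 1732 = 305 (000100110001)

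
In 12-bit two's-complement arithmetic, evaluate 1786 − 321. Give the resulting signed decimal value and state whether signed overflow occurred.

1786 → 011011111010
321 → 000101000001
Subtract via negate-and-add: invert 000101000001 + 1 = 111010111111 (i.e. -321).
  011011111010
+ 111010111111
= 010110111001  (discard carry-out 1)
Result 010110111001: MSB = 0 → value 1465.
Addends (after negating the subtrahend) have opposite signs, so signed overflow cannot occur.

1465; no overflow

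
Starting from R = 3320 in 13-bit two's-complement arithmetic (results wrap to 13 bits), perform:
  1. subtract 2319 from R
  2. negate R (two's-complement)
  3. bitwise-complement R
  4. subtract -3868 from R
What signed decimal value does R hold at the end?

-3324

Start: R = 3320 = 0110011111000.
R = 3320 − 2319 = 1001 = 0001111101001
R = −(1001) = -1001 = 1110000010111
R = NOT 1110000010111 = 0001111101000 = 1000
R = 1000 − (-3868) = 4868; wraps to -3324 = 1001100000100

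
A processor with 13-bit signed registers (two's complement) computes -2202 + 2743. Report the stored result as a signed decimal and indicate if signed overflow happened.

541; no overflow

-2202 → 1011101100110
2743 → 0101010110111
  1011101100110
+ 0101010110111
= 0001000011101  (discard carry-out 1)
Result 0001000011101: MSB = 0 → value 541.
Addends have opposite signs, so signed overflow cannot occur.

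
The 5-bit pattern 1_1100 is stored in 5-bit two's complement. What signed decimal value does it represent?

-4

MSB is 1, so the value is negative.
Invert: 00011. Add 1: 00100 = 4. So the value is −4.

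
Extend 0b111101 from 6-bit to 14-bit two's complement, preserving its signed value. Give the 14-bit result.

MSB of 111101 is 1; replicate it into the new high bits.
11111111|111101 → 11111111111101 (still -3).

11111111111101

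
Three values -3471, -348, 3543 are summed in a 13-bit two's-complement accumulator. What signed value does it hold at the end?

-276

-3471 + (-348) = -3819 (1000100010101)
-3819 + 3543 = -276 (1111011101100)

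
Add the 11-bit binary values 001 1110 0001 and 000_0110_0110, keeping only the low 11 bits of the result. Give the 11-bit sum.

  00111100001
+ 00001100110
= 01001000111

01001000111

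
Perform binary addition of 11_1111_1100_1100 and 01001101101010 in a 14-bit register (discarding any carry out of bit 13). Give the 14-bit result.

01001100110110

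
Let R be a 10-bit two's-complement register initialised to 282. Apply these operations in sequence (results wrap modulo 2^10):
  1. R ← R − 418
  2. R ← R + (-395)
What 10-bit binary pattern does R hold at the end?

0111101101

Start: R = 282 = 0100011010.
R = 282 − 418 = -136 = 1101111000
R = -136 + (-395) = -531; wraps to 493 = 0111101101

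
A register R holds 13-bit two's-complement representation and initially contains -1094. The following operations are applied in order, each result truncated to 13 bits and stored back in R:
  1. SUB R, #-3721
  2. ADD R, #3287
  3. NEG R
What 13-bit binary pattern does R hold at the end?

0100011100110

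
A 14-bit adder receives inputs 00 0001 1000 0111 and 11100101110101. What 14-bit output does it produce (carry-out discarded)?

11101011111100

  00000110000111
+ 11100101110101
= 11101011111100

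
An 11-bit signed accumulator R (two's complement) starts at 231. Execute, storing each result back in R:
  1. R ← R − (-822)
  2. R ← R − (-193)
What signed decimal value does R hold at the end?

Start: R = 231 = 00011100111.
R = 231 − (-822) = 1053; wraps to -995 = 10000011101
R = -995 − (-193) = -802 = 10011011110

-802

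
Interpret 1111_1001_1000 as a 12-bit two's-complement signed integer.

MSB is 1, so the value is negative.
Unsigned reading: 3992. Subtract 2^12 = 4096: 3992 − 4096 = -104.

-104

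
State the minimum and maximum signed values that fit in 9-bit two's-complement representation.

Minimum: −2^8 = -256.
Maximum: 2^8 − 1 = 255.

min = -256, max = 255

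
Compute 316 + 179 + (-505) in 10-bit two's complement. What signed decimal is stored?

-10

316 + 179 = 495 (0111101111)
495 + (-505) = -10 (1111110110)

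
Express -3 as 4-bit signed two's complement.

|-3| = 3 = 0011 in 4 bits.
Invert the bits: 1100. Add 1: 1101.
Check: 1101 reads as 13 − 16 = -3.

1101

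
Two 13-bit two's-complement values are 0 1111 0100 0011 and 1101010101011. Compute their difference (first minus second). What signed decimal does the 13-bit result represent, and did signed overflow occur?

-2920; overflow

0 1111 0100 0011 → 0111101000011 = 3907 (signed)
1101010101011 = -1365 (signed)
Subtract via negate-and-add: invert 1101010101011 + 1 = 0010101010101 (i.e. 1365).
  0111101000011
+ 0010101010101
= 1010010011000
Result 1010010011000: MSB = 1 → 5272 − 8192 = -2920.
Both addends (after negating the subtrahend) are non-negative but the stored result is negative: signed overflow. The true value 3907 − (-1365) = 5272 lies outside [-4096, 4095].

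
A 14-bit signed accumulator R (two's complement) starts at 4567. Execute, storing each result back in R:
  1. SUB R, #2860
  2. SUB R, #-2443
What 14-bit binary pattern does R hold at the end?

01000000110110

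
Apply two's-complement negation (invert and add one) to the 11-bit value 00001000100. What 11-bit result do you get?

11110111100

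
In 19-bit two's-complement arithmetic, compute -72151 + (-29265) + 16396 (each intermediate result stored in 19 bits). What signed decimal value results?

-72151 + (-29265) = -101416 (1100111001111011000)
-101416 + 16396 = -85020 (1101011001111100100)

-85020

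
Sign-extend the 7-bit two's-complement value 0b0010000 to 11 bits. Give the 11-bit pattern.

MSB of 0010000 is 0; replicate it into the new high bits.
0000|0010000 → 00000010000 (still 16).

00000010000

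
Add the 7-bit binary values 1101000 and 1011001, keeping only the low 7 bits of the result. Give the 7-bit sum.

  1101000
+ 1011001
= 1000001  (discard carry-out 1)

1000001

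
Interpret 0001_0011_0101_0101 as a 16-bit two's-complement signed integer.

4949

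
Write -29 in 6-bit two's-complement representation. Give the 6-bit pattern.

|-29| = 29 = 011101 in 6 bits.
Invert the bits: 100010. Add 1: 100011.
Check: 100011 reads as 35 − 64 = -29.

100011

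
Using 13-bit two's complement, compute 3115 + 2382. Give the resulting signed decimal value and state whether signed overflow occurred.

3115 → 0110000101011
2382 → 0100101001110
  0110000101011
+ 0100101001110
= 1010101111001
Result 1010101111001: MSB = 1 → 5497 − 8192 = -2695.
Both addends are non-negative but the stored result is negative: signed overflow. The true value 3115 + 2382 = 5497 lies outside [-4096, 4095].

-2695; overflow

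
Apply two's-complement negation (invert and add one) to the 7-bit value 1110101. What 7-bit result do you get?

0001011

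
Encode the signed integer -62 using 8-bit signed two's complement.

11000010

|-62| = 62 = 00111110 in 8 bits.
Invert the bits: 11000001. Add 1: 11000010.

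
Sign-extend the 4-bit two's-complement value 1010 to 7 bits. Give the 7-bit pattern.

MSB of 1010 is 1; replicate it into the new high bits.
111|1010 → 1111010 (still -6).

1111010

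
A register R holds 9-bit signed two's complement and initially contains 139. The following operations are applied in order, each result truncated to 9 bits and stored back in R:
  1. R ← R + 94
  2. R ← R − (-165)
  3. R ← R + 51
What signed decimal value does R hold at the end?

-63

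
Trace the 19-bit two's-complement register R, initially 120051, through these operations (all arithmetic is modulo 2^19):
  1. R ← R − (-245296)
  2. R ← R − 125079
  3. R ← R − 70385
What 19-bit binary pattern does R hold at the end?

Start: R = 120051 = 0011101010011110011.
R = 120051 − (-245296) = 365347; wraps to -158941 = 1011001001100100011
R = -158941 − 125079 = -284020; wraps to 240268 = 0111010101010001100
R = 240268 − 70385 = 169883 = 0101001011110011011

0101001011110011011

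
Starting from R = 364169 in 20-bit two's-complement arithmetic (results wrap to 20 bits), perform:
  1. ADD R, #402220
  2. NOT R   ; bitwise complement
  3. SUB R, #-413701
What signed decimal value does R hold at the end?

-352689

Start: R = 364169 = 01011000111010001001.
R = 364169 + 402220 = 766389; wraps to -282187 = 10111011000110110101
R = NOT 10111011000110110101 = 01000100111001001010 = 282186
R = 282186 − (-413701) = 695887; wraps to -352689 = 10101001111001001111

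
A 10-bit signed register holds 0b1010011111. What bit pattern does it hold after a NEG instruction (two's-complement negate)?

0101100001

Invert: 0101100000. Add 1: 0101100001.
Check: 1010011111 = -353, 0101100001 = 353.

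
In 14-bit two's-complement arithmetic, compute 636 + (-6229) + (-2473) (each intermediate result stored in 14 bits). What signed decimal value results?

-8066

636 + (-6229) = -5593 (10101000100111)
-5593 + (-2473) = -8066 (10000001111110)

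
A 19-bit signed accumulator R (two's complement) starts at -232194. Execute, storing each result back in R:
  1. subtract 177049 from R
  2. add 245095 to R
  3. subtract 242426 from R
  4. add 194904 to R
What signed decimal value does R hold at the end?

-211670

Start: R = -232194 = 1000111010011111110.
R = -232194 − 177049 = -409243; wraps to 115045 = 0011100000101100101
R = 115045 + 245095 = 360140; wraps to -164148 = 1010111111011001100
R = -164148 − 242426 = -406574; wraps to 117714 = 0011100101111010010
R = 117714 + 194904 = 312618; wraps to -211670 = 1001100010100101010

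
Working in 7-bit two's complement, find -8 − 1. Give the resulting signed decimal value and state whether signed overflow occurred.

-9; no overflow

-8 → 1111000
1 → 0000001
Subtract via negate-and-add: invert 0000001 + 1 = 1111111 (i.e. -1).
  1111000
+ 1111111
= 1110111  (discard carry-out 1)
Result 1110111: MSB = 1 → 119 − 128 = -9.
Both addends (after negating the subtrahend) are negative and so is the stored result: no signed overflow.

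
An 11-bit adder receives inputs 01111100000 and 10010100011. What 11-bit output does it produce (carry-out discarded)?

  01111100000
+ 10010100011
= 00010000011  (discard carry-out 1)

00010000011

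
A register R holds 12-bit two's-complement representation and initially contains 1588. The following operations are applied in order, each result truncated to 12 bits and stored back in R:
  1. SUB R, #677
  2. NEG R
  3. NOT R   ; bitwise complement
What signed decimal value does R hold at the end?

Start: R = 1588 = 011000110100.
R = 1588 − 677 = 911 = 001110001111
R = −(911) = -911 = 110001110001
R = NOT 110001110001 = 001110001110 = 910

910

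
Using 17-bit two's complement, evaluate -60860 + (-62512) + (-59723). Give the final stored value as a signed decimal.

-60860 + (-62512) = -123372 → wraps to 7700 (00001111000010100)
7700 + (-59723) = -52023 (10011010011001001)

-52023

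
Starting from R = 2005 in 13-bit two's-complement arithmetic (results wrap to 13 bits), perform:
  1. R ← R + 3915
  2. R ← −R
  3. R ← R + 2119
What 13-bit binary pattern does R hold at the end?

Start: R = 2005 = 0011111010101.
R = 2005 + 3915 = 5920; wraps to -2272 = 1011100100000
R = −(-2272) = 2272 = 0100011100000
R = 2272 + 2119 = 4391; wraps to -3801 = 1000100100111

1000100100111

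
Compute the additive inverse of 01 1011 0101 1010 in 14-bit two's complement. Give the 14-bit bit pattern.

10010010100110

Invert: 10010010100101. Add 1: 10010010100110.
Check: 01101101011010 = 7002, 10010010100110 = -7002.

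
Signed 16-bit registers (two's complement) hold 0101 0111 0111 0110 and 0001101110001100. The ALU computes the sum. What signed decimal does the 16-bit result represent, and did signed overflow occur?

29442; no overflow

0101 0111 0111 0110 → 0101011101110110 = 22390 (signed)
0001101110001100 = 7052 (signed)
  0101011101110110
+ 0001101110001100
= 0111001100000010
Result 0111001100000010: MSB = 0 → value 29442.
Both addends are non-negative and so is the stored result: no signed overflow.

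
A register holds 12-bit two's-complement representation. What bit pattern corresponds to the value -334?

111010110010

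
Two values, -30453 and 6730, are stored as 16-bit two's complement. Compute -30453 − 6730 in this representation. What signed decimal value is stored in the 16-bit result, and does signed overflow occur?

28353; overflow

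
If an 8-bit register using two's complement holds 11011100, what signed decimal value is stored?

-36

MSB is 1, so the value is negative.
Unsigned reading: 220. Subtract 2^8 = 256: 220 − 256 = -36.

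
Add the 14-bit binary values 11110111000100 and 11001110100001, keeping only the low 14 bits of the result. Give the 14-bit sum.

  11110111000100
+ 11001110100001
= 11000101100101  (discard carry-out 1)

11000101100101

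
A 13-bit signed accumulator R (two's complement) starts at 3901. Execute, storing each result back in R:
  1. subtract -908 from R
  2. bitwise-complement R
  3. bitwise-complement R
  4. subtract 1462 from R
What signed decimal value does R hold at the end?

3347

Start: R = 3901 = 0111100111101.
R = 3901 − (-908) = 4809; wraps to -3383 = 1001011001001
R = NOT 1001011001001 = 0110100110110 = 3382
R = NOT 0110100110110 = 1001011001001 = -3383
R = -3383 − 1462 = -4845; wraps to 3347 = 0110100010011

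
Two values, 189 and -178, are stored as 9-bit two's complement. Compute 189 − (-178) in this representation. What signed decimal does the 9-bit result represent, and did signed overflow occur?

-145; overflow

189 → 010111101
-178 → 101001110
Subtract via negate-and-add: invert 101001110 + 1 = 010110010 (i.e. 178).
  010111101
+ 010110010
= 101101111
Result 101101111: MSB = 1 → 367 − 512 = -145.
Both addends (after negating the subtrahend) are non-negative but the stored result is negative: signed overflow. The true value 189 − (-178) = 367 lies outside [-256, 255].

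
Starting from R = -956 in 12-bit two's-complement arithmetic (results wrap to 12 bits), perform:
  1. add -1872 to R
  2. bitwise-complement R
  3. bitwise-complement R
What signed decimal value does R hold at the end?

1268

Start: R = -956 = 110001000100.
R = -956 + (-1872) = -2828; wraps to 1268 = 010011110100
R = NOT 010011110100 = 101100001011 = -1269
R = NOT 101100001011 = 010011110100 = 1268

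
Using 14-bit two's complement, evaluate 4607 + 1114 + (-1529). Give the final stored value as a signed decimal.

4192

4607 + 1114 = 5721 (01011001011001)
5721 + (-1529) = 4192 (01000001100000)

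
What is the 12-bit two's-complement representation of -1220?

101100111100

|-1220| = 1220 = 010011000100 in 12 bits.
Invert the bits: 101100111011. Add 1: 101100111100.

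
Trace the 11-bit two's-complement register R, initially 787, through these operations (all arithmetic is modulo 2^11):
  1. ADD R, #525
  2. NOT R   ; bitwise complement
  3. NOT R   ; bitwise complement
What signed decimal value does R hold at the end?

-736

Start: R = 787 = 01100010011.
R = 787 + 525 = 1312; wraps to -736 = 10100100000
R = NOT 10100100000 = 01011011111 = 735
R = NOT 01011011111 = 10100100000 = -736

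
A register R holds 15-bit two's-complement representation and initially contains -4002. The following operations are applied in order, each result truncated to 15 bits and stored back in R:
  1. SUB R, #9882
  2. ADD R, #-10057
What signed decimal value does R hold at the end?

8827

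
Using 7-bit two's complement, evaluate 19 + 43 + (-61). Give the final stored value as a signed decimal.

1

19 + 43 = 62 (0111110)
62 + (-61) = 1 (0000001)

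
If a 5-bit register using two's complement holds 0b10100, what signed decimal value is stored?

MSB is 1, so the value is negative.
Unsigned reading: 20. Subtract 2^5 = 32: 20 − 32 = -12.

-12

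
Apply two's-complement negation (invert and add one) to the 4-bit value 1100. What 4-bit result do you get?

0100

Invert: 0011. Add 1: 0100.
Check: 1100 = -4, 0100 = 4.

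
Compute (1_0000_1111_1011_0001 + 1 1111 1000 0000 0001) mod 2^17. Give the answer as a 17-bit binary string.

10000011110110010

  10000111110110001
+ 11111100000000001
= 10000011110110010  (discard carry-out 1)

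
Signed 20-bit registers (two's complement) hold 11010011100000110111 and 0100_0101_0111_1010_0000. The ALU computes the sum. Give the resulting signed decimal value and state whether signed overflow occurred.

102359; no overflow

11010011100000110111 = -182217 (signed)
0100_0101_0111_1010_0000 → 01000101011110100000 = 284576 (signed)
  11010011100000110111
+ 01000101011110100000
= 00011000111111010111  (discard carry-out 1)
Result 00011000111111010111: MSB = 0 → value 102359.
Addends have opposite signs, so signed overflow cannot occur.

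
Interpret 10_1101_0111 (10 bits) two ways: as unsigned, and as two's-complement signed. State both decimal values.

unsigned = 727, signed = -297

Unsigned: 1011010111 = 727.
Signed: MSB=1 → 727 − 1024 = -297.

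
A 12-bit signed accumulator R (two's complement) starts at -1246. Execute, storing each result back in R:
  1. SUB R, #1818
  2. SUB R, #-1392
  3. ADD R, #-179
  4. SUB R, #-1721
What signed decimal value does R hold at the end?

-130

Start: R = -1246 = 101100100010.
R = -1246 − 1818 = -3064; wraps to 1032 = 010000001000
R = 1032 − (-1392) = 2424; wraps to -1672 = 100101111000
R = -1672 + (-179) = -1851 = 100011000101
R = -1851 − (-1721) = -130 = 111101111110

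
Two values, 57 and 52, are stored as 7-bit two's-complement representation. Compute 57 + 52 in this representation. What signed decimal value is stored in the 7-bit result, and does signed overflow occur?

57 → 0111001
52 → 0110100
  0111001
+ 0110100
= 1101101
Result 1101101: MSB = 1 → 109 − 128 = -19.
Both addends are non-negative but the stored result is negative: signed overflow. The true value 57 + 52 = 109 lies outside [-64, 63].

-19; overflow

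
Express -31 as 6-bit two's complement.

100001

|-31| = 31 = 011111 in 6 bits.
Invert the bits: 100000. Add 1: 100001.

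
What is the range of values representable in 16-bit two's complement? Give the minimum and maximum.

min = -32768, max = 32767

Minimum: −2^15 = -32768.
Maximum: 2^15 − 1 = 32767.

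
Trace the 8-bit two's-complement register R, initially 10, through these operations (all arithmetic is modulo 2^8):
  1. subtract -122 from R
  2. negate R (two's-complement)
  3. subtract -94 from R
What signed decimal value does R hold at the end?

Start: R = 10 = 00001010.
R = 10 − (-122) = 132; wraps to -124 = 10000100
R = −(-124) = 124 = 01111100
R = 124 − (-94) = 218; wraps to -38 = 11011010

-38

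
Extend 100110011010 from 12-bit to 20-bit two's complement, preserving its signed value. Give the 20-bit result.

MSB of 100110011010 is 1; replicate it into the new high bits.
11111111|100110011010 → 11111111100110011010 (still -1638).

11111111100110011010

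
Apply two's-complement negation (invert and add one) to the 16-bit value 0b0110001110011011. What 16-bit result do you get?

Invert: 1001110001100100. Add 1: 1001110001100101.
Check: 0110001110011011 = 25499, 1001110001100101 = -25499.

1001110001100101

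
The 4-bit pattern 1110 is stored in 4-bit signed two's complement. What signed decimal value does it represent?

MSB is 1, so the value is negative.
Unsigned reading: 14. Subtract 2^4 = 16: 14 − 16 = -2.

-2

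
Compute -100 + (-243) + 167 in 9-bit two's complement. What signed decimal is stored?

-100 + (-243) = -343 → wraps to 169 (010101001)
169 + 167 = 336 → wraps to -176 (101010000)

-176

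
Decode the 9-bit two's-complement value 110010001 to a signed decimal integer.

-111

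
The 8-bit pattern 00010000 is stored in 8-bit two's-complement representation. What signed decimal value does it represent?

MSB is 0, so the value is non-negative: 00010000 = 16.

16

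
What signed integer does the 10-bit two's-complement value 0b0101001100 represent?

332

MSB is 0, so the value is non-negative: 0101001100 = 332.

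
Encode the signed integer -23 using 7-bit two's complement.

1101001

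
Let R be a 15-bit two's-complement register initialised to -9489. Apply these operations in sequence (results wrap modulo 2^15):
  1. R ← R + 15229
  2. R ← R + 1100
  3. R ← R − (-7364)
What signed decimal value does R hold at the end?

14204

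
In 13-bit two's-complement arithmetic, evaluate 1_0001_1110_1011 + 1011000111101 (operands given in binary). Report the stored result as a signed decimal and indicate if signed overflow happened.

2088; overflow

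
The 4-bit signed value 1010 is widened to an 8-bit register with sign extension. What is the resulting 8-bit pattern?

MSB of 1010 is 1; replicate it into the new high bits.
1111|1010 → 11111010 (still -6).

11111010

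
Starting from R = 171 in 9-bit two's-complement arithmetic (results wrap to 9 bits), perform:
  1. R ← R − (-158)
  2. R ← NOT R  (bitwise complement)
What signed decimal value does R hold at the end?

Start: R = 171 = 010101011.
R = 171 − (-158) = 329; wraps to -183 = 101001001
R = NOT 101001001 = 010110110 = 182

182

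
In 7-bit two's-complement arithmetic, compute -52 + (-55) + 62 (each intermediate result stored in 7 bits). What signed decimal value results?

-52 + (-55) = -107 → wraps to 21 (0010101)
21 + 62 = 83 → wraps to -45 (1010011)

-45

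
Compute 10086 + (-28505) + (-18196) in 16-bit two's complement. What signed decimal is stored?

28921

10086 + (-28505) = -18419 (1011100000001101)
-18419 + (-18196) = -36615 → wraps to 28921 (0111000011111001)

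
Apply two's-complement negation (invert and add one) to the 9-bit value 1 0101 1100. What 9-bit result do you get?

010100100

Invert: 010100011. Add 1: 010100100.
Check: 101011100 = -164, 010100100 = 164.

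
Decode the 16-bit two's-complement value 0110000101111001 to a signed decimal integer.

MSB is 0, so the value is non-negative: 0110000101111001 = 24953.

24953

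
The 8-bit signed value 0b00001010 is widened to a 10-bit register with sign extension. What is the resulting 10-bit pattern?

0000001010

MSB of 00001010 is 0; replicate it into the new high bits.
00|00001010 → 0000001010 (still 10).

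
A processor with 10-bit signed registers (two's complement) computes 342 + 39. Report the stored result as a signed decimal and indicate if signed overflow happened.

381; no overflow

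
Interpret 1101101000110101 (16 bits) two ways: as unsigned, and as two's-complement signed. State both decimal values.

unsigned = 55861, signed = -9675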